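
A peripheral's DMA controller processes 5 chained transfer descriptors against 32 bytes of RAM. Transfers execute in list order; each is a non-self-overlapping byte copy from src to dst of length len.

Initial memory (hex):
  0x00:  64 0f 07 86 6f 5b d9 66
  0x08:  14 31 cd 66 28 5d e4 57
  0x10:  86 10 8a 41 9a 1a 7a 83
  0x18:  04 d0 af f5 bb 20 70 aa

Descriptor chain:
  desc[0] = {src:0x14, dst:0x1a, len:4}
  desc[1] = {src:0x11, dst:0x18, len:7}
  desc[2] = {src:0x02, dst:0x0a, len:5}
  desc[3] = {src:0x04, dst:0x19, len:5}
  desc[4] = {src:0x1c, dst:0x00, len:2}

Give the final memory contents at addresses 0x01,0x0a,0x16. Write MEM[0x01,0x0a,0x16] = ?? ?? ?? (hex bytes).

  after D0: wrote 4B at 0x1a = 9a1a7a83
  after D1: wrote 7B at 0x18 = 108a419a1a7a83
  after D2: wrote 5B at 0x0a = 07866f5bd9
  after D3: wrote 5B at 0x19 = 6f5bd96614
  after D4: wrote 2B at 0x00 = 6614
query mem[0x01]=0x14, mem[0x0a]=0x07, mem[0x16]=0x7a

MEM[0x01,0x0a,0x16] = 14 07 7a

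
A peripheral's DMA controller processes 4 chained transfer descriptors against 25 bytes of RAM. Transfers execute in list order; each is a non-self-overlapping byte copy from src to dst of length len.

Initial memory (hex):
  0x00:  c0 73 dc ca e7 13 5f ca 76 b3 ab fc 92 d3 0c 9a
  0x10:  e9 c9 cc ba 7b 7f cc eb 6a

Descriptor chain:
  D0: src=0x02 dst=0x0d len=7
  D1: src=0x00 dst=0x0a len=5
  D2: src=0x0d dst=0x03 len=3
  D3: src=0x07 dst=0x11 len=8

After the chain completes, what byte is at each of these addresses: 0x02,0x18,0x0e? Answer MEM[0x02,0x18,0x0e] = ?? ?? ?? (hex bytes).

D0: mem[0x0d..0x13] <- [dc ca e7 13 5f ca 76]
D1: mem[0x0a..0x0e] <- [c0 73 dc ca e7]
D2: mem[0x03..0x05] <- [ca e7 e7]
D3: mem[0x11..0x18] <- [ca 76 b3 c0 73 dc ca e7]
query mem[0x02]=0xdc, mem[0x18]=0xe7, mem[0x0e]=0xe7

MEM[0x02,0x18,0x0e] = dc e7 e7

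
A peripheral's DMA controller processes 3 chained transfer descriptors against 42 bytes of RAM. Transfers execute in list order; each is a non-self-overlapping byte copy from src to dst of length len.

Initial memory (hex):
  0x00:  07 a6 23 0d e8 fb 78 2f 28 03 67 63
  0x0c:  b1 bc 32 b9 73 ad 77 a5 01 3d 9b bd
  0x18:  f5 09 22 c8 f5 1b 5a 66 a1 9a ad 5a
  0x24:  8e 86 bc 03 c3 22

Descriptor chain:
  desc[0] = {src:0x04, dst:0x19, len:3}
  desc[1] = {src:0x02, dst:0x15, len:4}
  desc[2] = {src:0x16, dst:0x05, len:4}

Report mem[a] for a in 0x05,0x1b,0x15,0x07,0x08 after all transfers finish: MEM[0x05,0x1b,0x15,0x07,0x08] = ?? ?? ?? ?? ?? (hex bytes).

#0 dst[0x19+3] := {0xe8,0xfb,0x78}
#1 dst[0x15+4] := {0x23,0x0d,0xe8,0xfb}
#2 dst[0x05+4] := {0x0d,0xe8,0xfb,0xe8}
query mem[0x05]=0x0d, mem[0x1b]=0x78, mem[0x15]=0x23, mem[0x07]=0xfb, mem[0x08]=0xe8

MEM[0x05,0x1b,0x15,0x07,0x08] = 0d 78 23 fb e8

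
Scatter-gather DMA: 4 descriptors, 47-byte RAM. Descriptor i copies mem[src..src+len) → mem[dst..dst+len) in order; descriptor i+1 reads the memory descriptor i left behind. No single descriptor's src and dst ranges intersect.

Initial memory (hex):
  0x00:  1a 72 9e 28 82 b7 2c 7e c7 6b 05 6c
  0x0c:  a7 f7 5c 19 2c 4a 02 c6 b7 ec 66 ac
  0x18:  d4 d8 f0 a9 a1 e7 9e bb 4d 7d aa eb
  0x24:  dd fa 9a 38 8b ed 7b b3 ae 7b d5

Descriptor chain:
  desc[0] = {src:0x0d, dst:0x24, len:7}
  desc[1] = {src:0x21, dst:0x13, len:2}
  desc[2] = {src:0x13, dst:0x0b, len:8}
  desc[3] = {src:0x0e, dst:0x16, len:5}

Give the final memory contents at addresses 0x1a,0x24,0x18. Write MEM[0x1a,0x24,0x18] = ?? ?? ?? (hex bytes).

MEM[0x1a,0x24,0x18] = f0 f7 d4

#0 dst[0x24+7] := {0xf7,0x5c,0x19,0x2c,0x4a,0x02,0xc6}
#1 dst[0x13+2] := {0x7d,0xaa}
#2 dst[0x0b+8] := {0x7d,0xaa,0xec,0x66,0xac,0xd4,0xd8,0xf0}
#3 dst[0x16+5] := {0x66,0xac,0xd4,0xd8,0xf0}
query mem[0x1a]=0xf0, mem[0x24]=0xf7, mem[0x18]=0xd4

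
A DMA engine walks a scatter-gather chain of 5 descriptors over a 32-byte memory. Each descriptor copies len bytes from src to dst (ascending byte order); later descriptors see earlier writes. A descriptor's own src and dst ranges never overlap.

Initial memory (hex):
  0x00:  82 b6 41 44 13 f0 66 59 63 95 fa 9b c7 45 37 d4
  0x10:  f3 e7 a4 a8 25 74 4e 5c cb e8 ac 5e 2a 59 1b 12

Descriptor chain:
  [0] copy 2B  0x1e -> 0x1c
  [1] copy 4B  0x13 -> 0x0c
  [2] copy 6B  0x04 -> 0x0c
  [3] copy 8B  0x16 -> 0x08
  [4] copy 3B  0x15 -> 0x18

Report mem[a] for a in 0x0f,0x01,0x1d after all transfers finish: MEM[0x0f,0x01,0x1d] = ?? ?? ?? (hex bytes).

  after D0: wrote 2B at 0x1c = 1b12
  after D1: wrote 4B at 0x0c = a825744e
  after D2: wrote 6B at 0x0c = 13f066596395
  after D3: wrote 8B at 0x08 = 4e5ccbe8ac5e1b12
  after D4: wrote 3B at 0x18 = 744e5c
query mem[0x0f]=0x12, mem[0x01]=0xb6, mem[0x1d]=0x12

MEM[0x0f,0x01,0x1d] = 12 b6 12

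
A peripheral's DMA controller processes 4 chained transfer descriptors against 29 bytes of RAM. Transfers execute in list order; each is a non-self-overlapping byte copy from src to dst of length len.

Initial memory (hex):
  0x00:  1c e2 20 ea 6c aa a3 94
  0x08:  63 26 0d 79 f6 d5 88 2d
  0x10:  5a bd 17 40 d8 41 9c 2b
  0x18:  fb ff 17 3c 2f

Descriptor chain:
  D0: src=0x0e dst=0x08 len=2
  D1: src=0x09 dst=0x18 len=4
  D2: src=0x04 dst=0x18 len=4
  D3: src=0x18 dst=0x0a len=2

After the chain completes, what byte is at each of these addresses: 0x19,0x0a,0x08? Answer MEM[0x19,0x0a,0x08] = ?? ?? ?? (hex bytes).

[0] 0x0e->0x08 len=2 : 88 2d
[1] 0x09->0x18 len=4 : 2d 0d 79 f6
[2] 0x04->0x18 len=4 : 6c aa a3 94
[3] 0x18->0x0a len=2 : 6c aa
query mem[0x19]=0xaa, mem[0x0a]=0x6c, mem[0x08]=0x88

MEM[0x19,0x0a,0x08] = aa 6c 88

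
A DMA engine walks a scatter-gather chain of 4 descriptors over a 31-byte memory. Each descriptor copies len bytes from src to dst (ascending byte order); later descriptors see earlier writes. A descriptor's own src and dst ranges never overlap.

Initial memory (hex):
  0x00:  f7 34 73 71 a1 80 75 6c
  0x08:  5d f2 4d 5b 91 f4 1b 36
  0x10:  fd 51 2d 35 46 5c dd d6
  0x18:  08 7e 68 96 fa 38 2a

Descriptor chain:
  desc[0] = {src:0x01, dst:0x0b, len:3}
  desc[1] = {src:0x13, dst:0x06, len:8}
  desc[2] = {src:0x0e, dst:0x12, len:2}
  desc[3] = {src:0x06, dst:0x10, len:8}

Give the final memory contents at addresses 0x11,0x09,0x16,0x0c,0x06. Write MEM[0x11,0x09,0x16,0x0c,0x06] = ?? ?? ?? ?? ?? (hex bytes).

MEM[0x11,0x09,0x16,0x0c,0x06] = 46 dd 7e 7e 35

[0] 0x01->0x0b len=3 : 34 73 71
[1] 0x13->0x06 len=8 : 35 46 5c dd d6 08 7e 68
[2] 0x0e->0x12 len=2 : 1b 36
[3] 0x06->0x10 len=8 : 35 46 5c dd d6 08 7e 68
query mem[0x11]=0x46, mem[0x09]=0xdd, mem[0x16]=0x7e, mem[0x0c]=0x7e, mem[0x06]=0x35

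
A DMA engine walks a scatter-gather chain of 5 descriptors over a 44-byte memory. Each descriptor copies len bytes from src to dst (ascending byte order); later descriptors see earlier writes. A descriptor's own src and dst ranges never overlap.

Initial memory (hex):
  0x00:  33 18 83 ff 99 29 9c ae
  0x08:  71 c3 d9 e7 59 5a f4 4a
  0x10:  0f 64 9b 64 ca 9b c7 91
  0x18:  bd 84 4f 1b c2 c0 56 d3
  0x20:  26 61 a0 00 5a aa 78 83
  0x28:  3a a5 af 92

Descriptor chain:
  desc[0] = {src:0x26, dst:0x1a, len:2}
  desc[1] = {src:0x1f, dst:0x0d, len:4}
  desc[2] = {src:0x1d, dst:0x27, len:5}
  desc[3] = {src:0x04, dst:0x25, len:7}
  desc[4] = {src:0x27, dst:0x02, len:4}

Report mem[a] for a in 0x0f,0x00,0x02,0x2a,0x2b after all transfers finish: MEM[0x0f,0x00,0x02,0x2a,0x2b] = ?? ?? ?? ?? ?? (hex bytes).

MEM[0x0f,0x00,0x02,0x2a,0x2b] = 61 33 9c c3 d9

#0 dst[0x1a+2] := {0x78,0x83}
#1 dst[0x0d+4] := {0xd3,0x26,0x61,0xa0}
#2 dst[0x27+5] := {0xc0,0x56,0xd3,0x26,0x61}
#3 dst[0x25+7] := {0x99,0x29,0x9c,0xae,0x71,0xc3,0xd9}
#4 dst[0x02+4] := {0x9c,0xae,0x71,0xc3}
query mem[0x0f]=0x61, mem[0x00]=0x33, mem[0x02]=0x9c, mem[0x2a]=0xc3, mem[0x2b]=0xd9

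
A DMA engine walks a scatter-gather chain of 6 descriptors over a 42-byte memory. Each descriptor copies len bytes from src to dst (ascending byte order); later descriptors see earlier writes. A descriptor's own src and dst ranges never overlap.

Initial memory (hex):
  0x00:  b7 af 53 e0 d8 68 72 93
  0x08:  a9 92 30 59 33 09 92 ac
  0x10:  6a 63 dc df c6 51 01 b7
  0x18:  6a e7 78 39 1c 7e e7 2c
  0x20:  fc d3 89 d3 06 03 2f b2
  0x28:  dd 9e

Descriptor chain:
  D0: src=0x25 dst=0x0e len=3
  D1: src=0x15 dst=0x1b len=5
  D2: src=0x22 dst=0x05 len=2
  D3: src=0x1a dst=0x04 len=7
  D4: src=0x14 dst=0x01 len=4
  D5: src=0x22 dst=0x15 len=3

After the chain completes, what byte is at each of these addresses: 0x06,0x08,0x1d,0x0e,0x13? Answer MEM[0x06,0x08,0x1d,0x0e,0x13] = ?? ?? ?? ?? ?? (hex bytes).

[0] 0x25->0x0e len=3 : 03 2f b2
[1] 0x15->0x1b len=5 : 51 01 b7 6a e7
[2] 0x22->0x05 len=2 : 89 d3
[3] 0x1a->0x04 len=7 : 78 51 01 b7 6a e7 fc
[4] 0x14->0x01 len=4 : c6 51 01 b7
[5] 0x22->0x15 len=3 : 89 d3 06
query mem[0x06]=0x01, mem[0x08]=0x6a, mem[0x1d]=0xb7, mem[0x0e]=0x03, mem[0x13]=0xdf

MEM[0x06,0x08,0x1d,0x0e,0x13] = 01 6a b7 03 df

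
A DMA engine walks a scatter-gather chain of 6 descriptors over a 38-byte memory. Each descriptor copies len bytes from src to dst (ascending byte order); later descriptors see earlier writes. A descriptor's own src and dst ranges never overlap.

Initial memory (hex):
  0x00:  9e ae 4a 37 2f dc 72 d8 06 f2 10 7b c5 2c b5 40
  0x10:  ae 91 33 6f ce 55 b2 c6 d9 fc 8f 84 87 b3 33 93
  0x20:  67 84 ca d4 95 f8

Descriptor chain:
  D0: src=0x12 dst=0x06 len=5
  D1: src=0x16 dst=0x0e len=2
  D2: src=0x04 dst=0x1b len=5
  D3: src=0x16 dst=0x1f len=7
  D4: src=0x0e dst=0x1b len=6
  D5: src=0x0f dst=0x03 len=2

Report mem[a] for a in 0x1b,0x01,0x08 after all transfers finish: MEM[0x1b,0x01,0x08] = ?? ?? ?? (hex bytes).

MEM[0x1b,0x01,0x08] = b2 ae ce

D0: mem[0x06..0x0a] <- [33 6f ce 55 b2]
D1: mem[0x0e..0x0f] <- [b2 c6]
D2: mem[0x1b..0x1f] <- [2f dc 33 6f ce]
D3: mem[0x1f..0x25] <- [b2 c6 d9 fc 8f 2f dc]
D4: mem[0x1b..0x20] <- [b2 c6 ae 91 33 6f]
D5: mem[0x03..0x04] <- [c6 ae]
query mem[0x1b]=0xb2, mem[0x01]=0xae, mem[0x08]=0xce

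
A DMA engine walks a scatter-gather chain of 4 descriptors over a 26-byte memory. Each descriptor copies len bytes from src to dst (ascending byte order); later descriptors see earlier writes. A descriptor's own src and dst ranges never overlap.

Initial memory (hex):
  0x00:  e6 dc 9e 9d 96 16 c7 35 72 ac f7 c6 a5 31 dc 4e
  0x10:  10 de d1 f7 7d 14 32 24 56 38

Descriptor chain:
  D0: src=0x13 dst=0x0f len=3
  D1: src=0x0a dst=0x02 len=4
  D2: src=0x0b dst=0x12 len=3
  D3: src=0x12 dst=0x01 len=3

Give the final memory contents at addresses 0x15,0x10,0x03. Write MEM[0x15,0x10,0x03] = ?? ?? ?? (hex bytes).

[0] 0x13->0x0f len=3 : f7 7d 14
[1] 0x0a->0x02 len=4 : f7 c6 a5 31
[2] 0x0b->0x12 len=3 : c6 a5 31
[3] 0x12->0x01 len=3 : c6 a5 31
query mem[0x15]=0x14, mem[0x10]=0x7d, mem[0x03]=0x31

MEM[0x15,0x10,0x03] = 14 7d 31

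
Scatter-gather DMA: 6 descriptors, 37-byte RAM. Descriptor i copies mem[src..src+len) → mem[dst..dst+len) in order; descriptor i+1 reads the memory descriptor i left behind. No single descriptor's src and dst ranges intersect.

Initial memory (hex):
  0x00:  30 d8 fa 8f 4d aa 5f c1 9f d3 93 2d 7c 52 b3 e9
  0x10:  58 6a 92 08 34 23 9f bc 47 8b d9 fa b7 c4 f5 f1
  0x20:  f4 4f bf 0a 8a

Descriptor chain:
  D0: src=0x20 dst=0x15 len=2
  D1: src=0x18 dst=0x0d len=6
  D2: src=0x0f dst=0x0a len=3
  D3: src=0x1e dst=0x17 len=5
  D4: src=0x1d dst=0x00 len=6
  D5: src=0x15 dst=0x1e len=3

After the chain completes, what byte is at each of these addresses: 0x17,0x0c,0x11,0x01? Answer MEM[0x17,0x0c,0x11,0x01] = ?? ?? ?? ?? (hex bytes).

  after D0: wrote 2B at 0x15 = f44f
  after D1: wrote 6B at 0x0d = 478bd9fab7c4
  after D2: wrote 3B at 0x0a = d9fab7
  after D3: wrote 5B at 0x17 = f5f1f44fbf
  after D4: wrote 6B at 0x00 = c4f5f1f44fbf
  after D5: wrote 3B at 0x1e = f44ff5
query mem[0x17]=0xf5, mem[0x0c]=0xb7, mem[0x11]=0xb7, mem[0x01]=0xf5

MEM[0x17,0x0c,0x11,0x01] = f5 b7 b7 f5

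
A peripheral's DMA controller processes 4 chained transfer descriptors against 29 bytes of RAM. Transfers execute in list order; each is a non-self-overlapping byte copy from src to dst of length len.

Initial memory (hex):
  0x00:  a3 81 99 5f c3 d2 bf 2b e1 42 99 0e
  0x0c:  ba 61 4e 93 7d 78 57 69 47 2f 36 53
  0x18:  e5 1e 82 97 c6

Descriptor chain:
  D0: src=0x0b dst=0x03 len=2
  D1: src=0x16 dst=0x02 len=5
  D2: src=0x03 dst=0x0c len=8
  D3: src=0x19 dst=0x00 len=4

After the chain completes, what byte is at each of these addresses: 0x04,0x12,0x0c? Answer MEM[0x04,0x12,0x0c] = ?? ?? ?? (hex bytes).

MEM[0x04,0x12,0x0c] = e5 42 53

D0: mem[0x03..0x04] <- [0e ba]
D1: mem[0x02..0x06] <- [36 53 e5 1e 82]
D2: mem[0x0c..0x13] <- [53 e5 1e 82 2b e1 42 99]
D3: mem[0x00..0x03] <- [1e 82 97 c6]
query mem[0x04]=0xe5, mem[0x12]=0x42, mem[0x0c]=0x53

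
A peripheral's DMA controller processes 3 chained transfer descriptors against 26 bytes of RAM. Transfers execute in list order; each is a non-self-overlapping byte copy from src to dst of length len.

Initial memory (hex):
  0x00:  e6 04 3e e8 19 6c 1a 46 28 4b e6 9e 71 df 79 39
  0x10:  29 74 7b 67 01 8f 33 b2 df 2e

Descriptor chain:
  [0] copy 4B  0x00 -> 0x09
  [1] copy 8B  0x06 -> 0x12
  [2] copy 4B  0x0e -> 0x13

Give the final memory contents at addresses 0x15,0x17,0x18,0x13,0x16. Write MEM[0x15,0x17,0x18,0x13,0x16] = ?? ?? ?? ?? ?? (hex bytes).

MEM[0x15,0x17,0x18,0x13,0x16] = 29 3e e8 79 74

D0: mem[0x09..0x0c] <- [e6 04 3e e8]
D1: mem[0x12..0x19] <- [1a 46 28 e6 04 3e e8 df]
D2: mem[0x13..0x16] <- [79 39 29 74]
query mem[0x15]=0x29, mem[0x17]=0x3e, mem[0x18]=0xe8, mem[0x13]=0x79, mem[0x16]=0x74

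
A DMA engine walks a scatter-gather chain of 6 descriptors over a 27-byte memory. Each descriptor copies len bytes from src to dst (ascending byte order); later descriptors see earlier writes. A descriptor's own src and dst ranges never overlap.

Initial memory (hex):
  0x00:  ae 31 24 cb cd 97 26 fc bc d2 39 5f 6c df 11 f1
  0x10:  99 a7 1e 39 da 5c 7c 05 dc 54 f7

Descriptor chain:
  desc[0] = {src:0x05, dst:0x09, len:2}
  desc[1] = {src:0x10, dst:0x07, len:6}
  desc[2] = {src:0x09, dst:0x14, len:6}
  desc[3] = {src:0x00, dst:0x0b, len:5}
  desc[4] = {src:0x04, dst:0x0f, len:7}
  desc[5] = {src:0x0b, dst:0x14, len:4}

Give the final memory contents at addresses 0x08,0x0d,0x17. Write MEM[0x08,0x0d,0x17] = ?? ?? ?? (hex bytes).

[0] 0x05->0x09 len=2 : 97 26
[1] 0x10->0x07 len=6 : 99 a7 1e 39 da 5c
[2] 0x09->0x14 len=6 : 1e 39 da 5c df 11
[3] 0x00->0x0b len=5 : ae 31 24 cb cd
[4] 0x04->0x0f len=7 : cd 97 26 99 a7 1e 39
[5] 0x0b->0x14 len=4 : ae 31 24 cb
query mem[0x08]=0xa7, mem[0x0d]=0x24, mem[0x17]=0xcb

MEM[0x08,0x0d,0x17] = a7 24 cb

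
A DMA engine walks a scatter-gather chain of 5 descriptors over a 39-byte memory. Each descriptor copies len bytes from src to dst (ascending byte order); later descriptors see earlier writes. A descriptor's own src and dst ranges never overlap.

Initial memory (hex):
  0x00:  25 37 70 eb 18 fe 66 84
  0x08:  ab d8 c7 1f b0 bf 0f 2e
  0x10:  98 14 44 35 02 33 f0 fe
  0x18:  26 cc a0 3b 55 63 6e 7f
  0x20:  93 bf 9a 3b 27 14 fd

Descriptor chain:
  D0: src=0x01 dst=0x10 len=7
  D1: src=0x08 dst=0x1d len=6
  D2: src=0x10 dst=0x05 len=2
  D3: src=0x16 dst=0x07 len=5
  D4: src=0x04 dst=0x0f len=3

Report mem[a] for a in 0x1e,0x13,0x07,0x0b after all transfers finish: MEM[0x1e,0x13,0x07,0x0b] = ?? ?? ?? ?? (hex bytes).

#0 dst[0x10+7] := {0x37,0x70,0xeb,0x18,0xfe,0x66,0x84}
#1 dst[0x1d+6] := {0xab,0xd8,0xc7,0x1f,0xb0,0xbf}
#2 dst[0x05+2] := {0x37,0x70}
#3 dst[0x07+5] := {0x84,0xfe,0x26,0xcc,0xa0}
#4 dst[0x0f+3] := {0x18,0x37,0x70}
query mem[0x1e]=0xd8, mem[0x13]=0x18, mem[0x07]=0x84, mem[0x0b]=0xa0

MEM[0x1e,0x13,0x07,0x0b] = d8 18 84 a0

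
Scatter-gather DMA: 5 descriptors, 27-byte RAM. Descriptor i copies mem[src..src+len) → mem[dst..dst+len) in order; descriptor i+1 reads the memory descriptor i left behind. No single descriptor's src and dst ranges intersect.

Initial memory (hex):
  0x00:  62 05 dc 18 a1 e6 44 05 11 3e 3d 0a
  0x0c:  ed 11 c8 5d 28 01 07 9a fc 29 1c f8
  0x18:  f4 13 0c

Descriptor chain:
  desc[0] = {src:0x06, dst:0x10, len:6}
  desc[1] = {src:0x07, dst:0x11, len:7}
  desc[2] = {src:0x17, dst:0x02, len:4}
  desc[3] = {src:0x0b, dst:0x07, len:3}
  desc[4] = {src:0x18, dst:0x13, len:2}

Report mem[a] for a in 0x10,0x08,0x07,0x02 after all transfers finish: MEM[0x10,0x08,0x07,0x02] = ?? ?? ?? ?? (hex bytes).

#0 dst[0x10+6] := {0x44,0x05,0x11,0x3e,0x3d,0x0a}
#1 dst[0x11+7] := {0x05,0x11,0x3e,0x3d,0x0a,0xed,0x11}
#2 dst[0x02+4] := {0x11,0xf4,0x13,0x0c}
#3 dst[0x07+3] := {0x0a,0xed,0x11}
#4 dst[0x13+2] := {0xf4,0x13}
query mem[0x10]=0x44, mem[0x08]=0xed, mem[0x07]=0x0a, mem[0x02]=0x11

MEM[0x10,0x08,0x07,0x02] = 44 ed 0a 11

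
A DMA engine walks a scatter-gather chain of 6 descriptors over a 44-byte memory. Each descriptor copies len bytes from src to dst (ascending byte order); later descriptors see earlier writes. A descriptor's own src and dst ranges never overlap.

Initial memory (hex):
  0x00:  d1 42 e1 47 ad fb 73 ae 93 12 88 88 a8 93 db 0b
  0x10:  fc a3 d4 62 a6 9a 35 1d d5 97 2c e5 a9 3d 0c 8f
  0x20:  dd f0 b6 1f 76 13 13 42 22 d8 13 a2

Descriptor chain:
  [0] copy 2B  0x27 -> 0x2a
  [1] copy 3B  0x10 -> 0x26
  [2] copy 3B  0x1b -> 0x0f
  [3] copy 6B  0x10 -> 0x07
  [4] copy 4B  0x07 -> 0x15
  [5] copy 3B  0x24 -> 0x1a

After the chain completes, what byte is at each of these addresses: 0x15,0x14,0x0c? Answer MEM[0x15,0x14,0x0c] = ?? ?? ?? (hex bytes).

[0] 0x27->0x2a len=2 : 42 22
[1] 0x10->0x26 len=3 : fc a3 d4
[2] 0x1b->0x0f len=3 : e5 a9 3d
[3] 0x10->0x07 len=6 : a9 3d d4 62 a6 9a
[4] 0x07->0x15 len=4 : a9 3d d4 62
[5] 0x24->0x1a len=3 : 76 13 fc
query mem[0x15]=0xa9, mem[0x14]=0xa6, mem[0x0c]=0x9a

MEM[0x15,0x14,0x0c] = a9 a6 9a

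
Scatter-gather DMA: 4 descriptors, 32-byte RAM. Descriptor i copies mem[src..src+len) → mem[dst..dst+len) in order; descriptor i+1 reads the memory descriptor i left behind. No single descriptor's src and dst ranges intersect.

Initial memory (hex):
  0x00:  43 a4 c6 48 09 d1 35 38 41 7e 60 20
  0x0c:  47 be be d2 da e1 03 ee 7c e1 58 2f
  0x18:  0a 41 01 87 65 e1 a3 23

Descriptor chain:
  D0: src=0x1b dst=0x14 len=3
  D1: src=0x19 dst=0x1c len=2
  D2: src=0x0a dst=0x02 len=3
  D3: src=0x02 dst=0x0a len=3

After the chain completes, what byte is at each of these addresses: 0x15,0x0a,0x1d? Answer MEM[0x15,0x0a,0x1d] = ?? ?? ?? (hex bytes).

MEM[0x15,0x0a,0x1d] = 65 60 01

[0] 0x1b->0x14 len=3 : 87 65 e1
[1] 0x19->0x1c len=2 : 41 01
[2] 0x0a->0x02 len=3 : 60 20 47
[3] 0x02->0x0a len=3 : 60 20 47
query mem[0x15]=0x65, mem[0x0a]=0x60, mem[0x1d]=0x01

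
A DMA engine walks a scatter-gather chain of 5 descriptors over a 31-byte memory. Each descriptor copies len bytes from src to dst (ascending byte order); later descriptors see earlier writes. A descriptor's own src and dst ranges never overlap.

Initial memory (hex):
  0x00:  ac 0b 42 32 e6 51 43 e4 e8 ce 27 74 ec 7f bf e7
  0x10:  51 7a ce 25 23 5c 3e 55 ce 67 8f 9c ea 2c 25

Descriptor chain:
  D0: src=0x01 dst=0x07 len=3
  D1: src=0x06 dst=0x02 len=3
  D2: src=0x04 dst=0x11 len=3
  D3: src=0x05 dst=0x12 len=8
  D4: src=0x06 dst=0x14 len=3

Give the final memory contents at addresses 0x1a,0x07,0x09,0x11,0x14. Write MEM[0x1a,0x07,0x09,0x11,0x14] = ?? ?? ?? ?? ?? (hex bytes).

MEM[0x1a,0x07,0x09,0x11,0x14] = 8f 0b 32 42 43

#0 dst[0x07+3] := {0x0b,0x42,0x32}
#1 dst[0x02+3] := {0x43,0x0b,0x42}
#2 dst[0x11+3] := {0x42,0x51,0x43}
#3 dst[0x12+8] := {0x51,0x43,0x0b,0x42,0x32,0x27,0x74,0xec}
#4 dst[0x14+3] := {0x43,0x0b,0x42}
query mem[0x1a]=0x8f, mem[0x07]=0x0b, mem[0x09]=0x32, mem[0x11]=0x42, mem[0x14]=0x43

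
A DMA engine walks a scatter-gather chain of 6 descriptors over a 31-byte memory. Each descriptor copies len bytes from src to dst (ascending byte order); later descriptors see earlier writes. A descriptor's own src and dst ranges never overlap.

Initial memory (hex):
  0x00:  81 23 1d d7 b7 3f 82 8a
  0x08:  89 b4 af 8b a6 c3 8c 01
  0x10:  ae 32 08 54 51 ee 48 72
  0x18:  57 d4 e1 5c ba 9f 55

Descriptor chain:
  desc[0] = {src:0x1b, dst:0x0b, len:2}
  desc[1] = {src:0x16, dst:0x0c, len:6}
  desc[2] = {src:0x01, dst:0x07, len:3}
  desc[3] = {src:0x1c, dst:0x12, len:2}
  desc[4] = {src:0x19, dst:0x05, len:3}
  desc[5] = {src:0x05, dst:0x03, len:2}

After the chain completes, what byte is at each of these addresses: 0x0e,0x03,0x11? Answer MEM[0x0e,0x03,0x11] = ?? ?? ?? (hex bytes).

[0] 0x1b->0x0b len=2 : 5c ba
[1] 0x16->0x0c len=6 : 48 72 57 d4 e1 5c
[2] 0x01->0x07 len=3 : 23 1d d7
[3] 0x1c->0x12 len=2 : ba 9f
[4] 0x19->0x05 len=3 : d4 e1 5c
[5] 0x05->0x03 len=2 : d4 e1
query mem[0x0e]=0x57, mem[0x03]=0xd4, mem[0x11]=0x5c

MEM[0x0e,0x03,0x11] = 57 d4 5c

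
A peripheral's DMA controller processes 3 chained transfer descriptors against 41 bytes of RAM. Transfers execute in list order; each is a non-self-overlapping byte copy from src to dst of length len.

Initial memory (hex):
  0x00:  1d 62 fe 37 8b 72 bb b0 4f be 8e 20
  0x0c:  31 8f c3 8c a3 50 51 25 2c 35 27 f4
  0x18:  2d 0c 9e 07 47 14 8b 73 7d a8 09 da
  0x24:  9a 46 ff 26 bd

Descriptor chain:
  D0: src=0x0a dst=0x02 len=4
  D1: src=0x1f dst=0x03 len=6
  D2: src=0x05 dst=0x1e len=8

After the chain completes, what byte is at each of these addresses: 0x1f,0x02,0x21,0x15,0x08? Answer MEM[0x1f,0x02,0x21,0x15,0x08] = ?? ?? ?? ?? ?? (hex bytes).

MEM[0x1f,0x02,0x21,0x15,0x08] = 09 8e 9a 35 9a

  after D0: wrote 4B at 0x02 = 8e20318f
  after D1: wrote 6B at 0x03 = 737da809da9a
  after D2: wrote 8B at 0x1e = a809da9abe8e2031
query mem[0x1f]=0x09, mem[0x02]=0x8e, mem[0x21]=0x9a, mem[0x15]=0x35, mem[0x08]=0x9a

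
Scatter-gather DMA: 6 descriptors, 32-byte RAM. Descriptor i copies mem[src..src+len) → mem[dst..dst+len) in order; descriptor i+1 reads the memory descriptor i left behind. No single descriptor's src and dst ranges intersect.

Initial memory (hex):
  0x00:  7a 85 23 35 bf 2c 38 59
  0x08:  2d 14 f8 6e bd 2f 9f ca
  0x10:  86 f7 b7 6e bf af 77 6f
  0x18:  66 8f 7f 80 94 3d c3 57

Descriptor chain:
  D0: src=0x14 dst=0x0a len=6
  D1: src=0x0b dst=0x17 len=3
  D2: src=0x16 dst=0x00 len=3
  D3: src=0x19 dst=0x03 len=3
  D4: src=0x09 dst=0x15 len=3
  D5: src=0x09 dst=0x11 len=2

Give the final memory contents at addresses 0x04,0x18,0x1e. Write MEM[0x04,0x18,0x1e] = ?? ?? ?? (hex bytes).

MEM[0x04,0x18,0x1e] = 7f 77 c3

D0: mem[0x0a..0x0f] <- [bf af 77 6f 66 8f]
D1: mem[0x17..0x19] <- [af 77 6f]
D2: mem[0x00..0x02] <- [77 af 77]
D3: mem[0x03..0x05] <- [6f 7f 80]
D4: mem[0x15..0x17] <- [14 bf af]
D5: mem[0x11..0x12] <- [14 bf]
query mem[0x04]=0x7f, mem[0x18]=0x77, mem[0x1e]=0xc3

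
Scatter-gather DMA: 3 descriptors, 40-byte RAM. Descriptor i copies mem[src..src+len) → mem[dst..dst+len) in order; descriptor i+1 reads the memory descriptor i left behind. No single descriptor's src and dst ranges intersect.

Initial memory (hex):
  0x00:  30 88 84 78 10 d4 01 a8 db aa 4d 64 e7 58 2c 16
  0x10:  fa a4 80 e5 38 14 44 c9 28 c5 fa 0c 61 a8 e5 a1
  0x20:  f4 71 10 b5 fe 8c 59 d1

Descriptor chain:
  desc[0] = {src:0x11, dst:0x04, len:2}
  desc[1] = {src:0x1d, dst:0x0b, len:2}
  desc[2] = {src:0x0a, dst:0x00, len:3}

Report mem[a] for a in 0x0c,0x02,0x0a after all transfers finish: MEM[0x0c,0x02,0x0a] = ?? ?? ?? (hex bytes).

  after D0: wrote 2B at 0x04 = a480
  after D1: wrote 2B at 0x0b = a8e5
  after D2: wrote 3B at 0x00 = 4da8e5
query mem[0x0c]=0xe5, mem[0x02]=0xe5, mem[0x0a]=0x4d

MEM[0x0c,0x02,0x0a] = e5 e5 4d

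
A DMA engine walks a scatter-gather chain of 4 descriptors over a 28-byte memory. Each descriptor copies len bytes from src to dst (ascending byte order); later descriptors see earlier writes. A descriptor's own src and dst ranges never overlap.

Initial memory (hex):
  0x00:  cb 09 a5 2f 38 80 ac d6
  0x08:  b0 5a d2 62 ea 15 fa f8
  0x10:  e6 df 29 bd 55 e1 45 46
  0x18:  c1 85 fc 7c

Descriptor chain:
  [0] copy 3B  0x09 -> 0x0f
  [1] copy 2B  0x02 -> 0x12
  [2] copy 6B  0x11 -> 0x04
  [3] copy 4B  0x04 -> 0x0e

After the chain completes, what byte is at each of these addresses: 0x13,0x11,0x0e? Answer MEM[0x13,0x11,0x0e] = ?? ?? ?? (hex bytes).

  after D0: wrote 3B at 0x0f = 5ad262
  after D1: wrote 2B at 0x12 = a52f
  after D2: wrote 6B at 0x04 = 62a52f55e145
  after D3: wrote 4B at 0x0e = 62a52f55
query mem[0x13]=0x2f, mem[0x11]=0x55, mem[0x0e]=0x62

MEM[0x13,0x11,0x0e] = 2f 55 62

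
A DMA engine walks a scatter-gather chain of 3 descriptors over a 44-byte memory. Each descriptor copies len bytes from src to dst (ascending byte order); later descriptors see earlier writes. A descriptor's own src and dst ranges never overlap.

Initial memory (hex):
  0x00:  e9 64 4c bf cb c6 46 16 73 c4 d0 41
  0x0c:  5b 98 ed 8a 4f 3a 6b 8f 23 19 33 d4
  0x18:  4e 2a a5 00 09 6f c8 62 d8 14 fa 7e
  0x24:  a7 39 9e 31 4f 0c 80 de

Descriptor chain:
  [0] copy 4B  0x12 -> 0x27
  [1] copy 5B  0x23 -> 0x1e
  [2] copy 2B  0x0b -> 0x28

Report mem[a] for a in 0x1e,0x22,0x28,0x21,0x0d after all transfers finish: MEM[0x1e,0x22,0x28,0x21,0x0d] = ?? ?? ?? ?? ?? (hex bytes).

  after D0: wrote 4B at 0x27 = 6b8f2319
  after D1: wrote 5B at 0x1e = 7ea7399e6b
  after D2: wrote 2B at 0x28 = 415b
query mem[0x1e]=0x7e, mem[0x22]=0x6b, mem[0x28]=0x41, mem[0x21]=0x9e, mem[0x0d]=0x98

MEM[0x1e,0x22,0x28,0x21,0x0d] = 7e 6b 41 9e 98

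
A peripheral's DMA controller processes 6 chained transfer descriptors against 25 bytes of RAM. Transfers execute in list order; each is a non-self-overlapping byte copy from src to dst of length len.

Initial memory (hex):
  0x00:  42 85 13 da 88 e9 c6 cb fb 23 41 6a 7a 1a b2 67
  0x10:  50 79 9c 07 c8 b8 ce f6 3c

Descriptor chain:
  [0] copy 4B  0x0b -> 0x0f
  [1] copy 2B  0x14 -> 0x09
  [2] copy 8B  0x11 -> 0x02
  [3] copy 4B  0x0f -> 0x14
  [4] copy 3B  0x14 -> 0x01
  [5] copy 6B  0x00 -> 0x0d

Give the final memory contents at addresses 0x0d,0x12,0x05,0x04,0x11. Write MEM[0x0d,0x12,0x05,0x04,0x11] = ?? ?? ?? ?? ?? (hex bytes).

D0: mem[0x0f..0x12] <- [6a 7a 1a b2]
D1: mem[0x09..0x0a] <- [c8 b8]
D2: mem[0x02..0x09] <- [1a b2 07 c8 b8 ce f6 3c]
D3: mem[0x14..0x17] <- [6a 7a 1a b2]
D4: mem[0x01..0x03] <- [6a 7a 1a]
D5: mem[0x0d..0x12] <- [42 6a 7a 1a 07 c8]
query mem[0x0d]=0x42, mem[0x12]=0xc8, mem[0x05]=0xc8, mem[0x04]=0x07, mem[0x11]=0x07

MEM[0x0d,0x12,0x05,0x04,0x11] = 42 c8 c8 07 07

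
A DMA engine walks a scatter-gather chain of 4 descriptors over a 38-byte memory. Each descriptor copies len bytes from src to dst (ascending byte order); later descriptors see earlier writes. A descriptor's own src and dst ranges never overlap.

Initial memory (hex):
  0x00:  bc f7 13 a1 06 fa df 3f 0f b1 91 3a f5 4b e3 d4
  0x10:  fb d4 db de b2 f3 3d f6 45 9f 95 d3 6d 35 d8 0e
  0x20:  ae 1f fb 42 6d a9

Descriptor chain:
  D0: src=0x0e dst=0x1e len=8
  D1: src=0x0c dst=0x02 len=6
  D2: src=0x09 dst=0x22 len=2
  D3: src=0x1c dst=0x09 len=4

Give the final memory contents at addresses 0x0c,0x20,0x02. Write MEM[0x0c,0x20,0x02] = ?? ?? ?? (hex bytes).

MEM[0x0c,0x20,0x02] = d4 fb f5

[0] 0x0e->0x1e len=8 : e3 d4 fb d4 db de b2 f3
[1] 0x0c->0x02 len=6 : f5 4b e3 d4 fb d4
[2] 0x09->0x22 len=2 : b1 91
[3] 0x1c->0x09 len=4 : 6d 35 e3 d4
query mem[0x0c]=0xd4, mem[0x20]=0xfb, mem[0x02]=0xf5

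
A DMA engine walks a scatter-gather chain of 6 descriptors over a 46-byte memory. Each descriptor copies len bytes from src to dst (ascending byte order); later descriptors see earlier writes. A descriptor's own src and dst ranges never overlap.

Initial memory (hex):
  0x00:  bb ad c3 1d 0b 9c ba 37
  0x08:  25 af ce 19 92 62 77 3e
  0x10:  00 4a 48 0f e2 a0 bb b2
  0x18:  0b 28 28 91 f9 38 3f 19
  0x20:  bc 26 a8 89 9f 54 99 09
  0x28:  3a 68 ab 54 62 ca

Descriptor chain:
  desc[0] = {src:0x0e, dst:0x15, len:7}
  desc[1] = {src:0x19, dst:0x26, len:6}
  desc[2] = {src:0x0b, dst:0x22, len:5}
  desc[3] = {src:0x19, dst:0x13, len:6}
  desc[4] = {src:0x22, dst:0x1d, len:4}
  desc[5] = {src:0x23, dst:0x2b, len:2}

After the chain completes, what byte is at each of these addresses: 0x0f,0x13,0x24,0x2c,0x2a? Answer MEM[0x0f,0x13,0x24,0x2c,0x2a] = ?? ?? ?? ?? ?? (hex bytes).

D0: mem[0x15..0x1b] <- [77 3e 00 4a 48 0f e2]
D1: mem[0x26..0x2b] <- [48 0f e2 f9 38 3f]
D2: mem[0x22..0x26] <- [19 92 62 77 3e]
D3: mem[0x13..0x18] <- [48 0f e2 f9 38 3f]
D4: mem[0x1d..0x20] <- [19 92 62 77]
D5: mem[0x2b..0x2c] <- [92 62]
query mem[0x0f]=0x3e, mem[0x13]=0x48, mem[0x24]=0x62, mem[0x2c]=0x62, mem[0x2a]=0x38

MEM[0x0f,0x13,0x24,0x2c,0x2a] = 3e 48 62 62 38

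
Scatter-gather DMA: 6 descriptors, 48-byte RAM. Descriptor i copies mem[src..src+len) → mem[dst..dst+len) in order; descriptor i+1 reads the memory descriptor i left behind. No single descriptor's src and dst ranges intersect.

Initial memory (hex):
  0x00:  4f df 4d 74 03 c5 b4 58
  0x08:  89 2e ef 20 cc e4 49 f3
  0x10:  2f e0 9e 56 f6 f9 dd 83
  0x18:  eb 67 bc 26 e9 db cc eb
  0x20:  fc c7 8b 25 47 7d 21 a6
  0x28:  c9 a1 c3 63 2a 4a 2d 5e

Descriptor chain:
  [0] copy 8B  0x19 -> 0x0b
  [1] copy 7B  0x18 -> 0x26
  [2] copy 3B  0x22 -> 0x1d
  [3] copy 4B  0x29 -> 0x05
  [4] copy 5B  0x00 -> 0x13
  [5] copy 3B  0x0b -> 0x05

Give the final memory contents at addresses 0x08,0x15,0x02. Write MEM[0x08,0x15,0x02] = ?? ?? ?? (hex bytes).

  after D0: wrote 8B at 0x0b = 67bc26e9dbccebfc
  after D1: wrote 7B at 0x26 = eb67bc26e9dbcc
  after D2: wrote 3B at 0x1d = 8b2547
  after D3: wrote 4B at 0x05 = 26e9dbcc
  after D4: wrote 5B at 0x13 = 4fdf4d7403
  after D5: wrote 3B at 0x05 = 67bc26
query mem[0x08]=0xcc, mem[0x15]=0x4d, mem[0x02]=0x4d

MEM[0x08,0x15,0x02] = cc 4d 4d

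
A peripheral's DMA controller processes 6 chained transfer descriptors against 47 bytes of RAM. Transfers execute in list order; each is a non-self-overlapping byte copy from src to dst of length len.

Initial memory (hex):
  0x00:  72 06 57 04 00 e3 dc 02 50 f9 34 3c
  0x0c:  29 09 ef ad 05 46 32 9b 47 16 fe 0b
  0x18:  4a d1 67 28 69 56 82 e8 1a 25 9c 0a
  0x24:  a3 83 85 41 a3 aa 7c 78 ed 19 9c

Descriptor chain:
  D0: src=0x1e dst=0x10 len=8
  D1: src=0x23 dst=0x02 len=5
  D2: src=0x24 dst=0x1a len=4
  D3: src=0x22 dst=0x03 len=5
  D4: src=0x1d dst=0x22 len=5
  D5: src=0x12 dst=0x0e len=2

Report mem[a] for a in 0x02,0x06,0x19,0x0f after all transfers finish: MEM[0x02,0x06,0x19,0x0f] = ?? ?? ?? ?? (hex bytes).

[0] 0x1e->0x10 len=8 : 82 e8 1a 25 9c 0a a3 83
[1] 0x23->0x02 len=5 : 0a a3 83 85 41
[2] 0x24->0x1a len=4 : a3 83 85 41
[3] 0x22->0x03 len=5 : 9c 0a a3 83 85
[4] 0x1d->0x22 len=5 : 41 82 e8 1a 25
[5] 0x12->0x0e len=2 : 1a 25
query mem[0x02]=0x0a, mem[0x06]=0x83, mem[0x19]=0xd1, mem[0x0f]=0x25

MEM[0x02,0x06,0x19,0x0f] = 0a 83 d1 25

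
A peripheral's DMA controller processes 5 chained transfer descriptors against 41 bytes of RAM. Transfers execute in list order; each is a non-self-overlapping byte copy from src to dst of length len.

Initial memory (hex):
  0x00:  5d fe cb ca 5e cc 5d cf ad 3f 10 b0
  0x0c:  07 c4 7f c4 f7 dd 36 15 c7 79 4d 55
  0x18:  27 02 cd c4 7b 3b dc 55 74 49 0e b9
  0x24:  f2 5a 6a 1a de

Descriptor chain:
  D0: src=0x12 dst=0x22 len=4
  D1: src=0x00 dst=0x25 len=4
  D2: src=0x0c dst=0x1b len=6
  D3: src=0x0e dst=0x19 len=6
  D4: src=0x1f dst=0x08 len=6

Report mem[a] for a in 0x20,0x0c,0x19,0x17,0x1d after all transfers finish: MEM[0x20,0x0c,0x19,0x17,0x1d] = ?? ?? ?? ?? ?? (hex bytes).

MEM[0x20,0x0c,0x19,0x17,0x1d] = dd 15 7f 55 36

[0] 0x12->0x22 len=4 : 36 15 c7 79
[1] 0x00->0x25 len=4 : 5d fe cb ca
[2] 0x0c->0x1b len=6 : 07 c4 7f c4 f7 dd
[3] 0x0e->0x19 len=6 : 7f c4 f7 dd 36 15
[4] 0x1f->0x08 len=6 : f7 dd 49 36 15 c7
query mem[0x20]=0xdd, mem[0x0c]=0x15, mem[0x19]=0x7f, mem[0x17]=0x55, mem[0x1d]=0x36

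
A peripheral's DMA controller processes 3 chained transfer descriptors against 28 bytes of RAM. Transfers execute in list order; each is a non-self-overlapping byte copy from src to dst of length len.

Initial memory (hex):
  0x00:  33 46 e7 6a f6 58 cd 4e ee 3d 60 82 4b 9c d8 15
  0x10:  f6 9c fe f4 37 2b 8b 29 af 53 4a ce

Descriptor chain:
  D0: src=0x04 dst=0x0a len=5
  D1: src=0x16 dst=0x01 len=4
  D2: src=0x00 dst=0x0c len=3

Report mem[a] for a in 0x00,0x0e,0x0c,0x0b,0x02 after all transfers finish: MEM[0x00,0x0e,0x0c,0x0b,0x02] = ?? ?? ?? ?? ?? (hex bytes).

  after D0: wrote 5B at 0x0a = f658cd4eee
  after D1: wrote 4B at 0x01 = 8b29af53
  after D2: wrote 3B at 0x0c = 338b29
query mem[0x00]=0x33, mem[0x0e]=0x29, mem[0x0c]=0x33, mem[0x0b]=0x58, mem[0x02]=0x29

MEM[0x00,0x0e,0x0c,0x0b,0x02] = 33 29 33 58 29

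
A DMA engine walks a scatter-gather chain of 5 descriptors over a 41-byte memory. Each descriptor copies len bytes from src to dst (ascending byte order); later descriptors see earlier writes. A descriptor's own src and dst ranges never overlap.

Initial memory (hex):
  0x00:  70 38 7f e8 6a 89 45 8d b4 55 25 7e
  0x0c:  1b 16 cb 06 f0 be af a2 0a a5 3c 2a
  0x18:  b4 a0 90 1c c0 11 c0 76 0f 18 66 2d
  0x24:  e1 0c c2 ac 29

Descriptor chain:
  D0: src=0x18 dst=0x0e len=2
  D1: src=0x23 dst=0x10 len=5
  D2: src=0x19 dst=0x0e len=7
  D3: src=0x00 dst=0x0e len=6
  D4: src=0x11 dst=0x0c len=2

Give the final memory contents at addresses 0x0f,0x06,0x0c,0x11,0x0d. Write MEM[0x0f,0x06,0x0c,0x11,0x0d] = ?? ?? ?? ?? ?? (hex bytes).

MEM[0x0f,0x06,0x0c,0x11,0x0d] = 38 45 e8 e8 6a

[0] 0x18->0x0e len=2 : b4 a0
[1] 0x23->0x10 len=5 : 2d e1 0c c2 ac
[2] 0x19->0x0e len=7 : a0 90 1c c0 11 c0 76
[3] 0x00->0x0e len=6 : 70 38 7f e8 6a 89
[4] 0x11->0x0c len=2 : e8 6a
query mem[0x0f]=0x38, mem[0x06]=0x45, mem[0x0c]=0xe8, mem[0x11]=0xe8, mem[0x0d]=0x6a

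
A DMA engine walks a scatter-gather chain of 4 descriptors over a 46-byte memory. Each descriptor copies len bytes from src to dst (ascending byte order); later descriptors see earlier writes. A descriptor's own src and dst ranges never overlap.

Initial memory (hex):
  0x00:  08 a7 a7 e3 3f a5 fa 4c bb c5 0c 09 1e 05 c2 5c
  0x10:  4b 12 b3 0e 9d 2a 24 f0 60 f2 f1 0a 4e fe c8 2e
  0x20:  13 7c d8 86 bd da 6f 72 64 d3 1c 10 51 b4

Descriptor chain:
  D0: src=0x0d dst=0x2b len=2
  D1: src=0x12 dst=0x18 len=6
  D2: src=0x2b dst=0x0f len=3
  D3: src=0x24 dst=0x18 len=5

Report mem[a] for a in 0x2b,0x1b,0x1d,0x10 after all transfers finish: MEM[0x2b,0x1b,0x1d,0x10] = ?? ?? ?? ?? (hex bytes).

  after D0: wrote 2B at 0x2b = 05c2
  after D1: wrote 6B at 0x18 = b30e9d2a24f0
  after D2: wrote 3B at 0x0f = 05c2b4
  after D3: wrote 5B at 0x18 = bdda6f7264
query mem[0x2b]=0x05, mem[0x1b]=0x72, mem[0x1d]=0xf0, mem[0x10]=0xc2

MEM[0x2b,0x1b,0x1d,0x10] = 05 72 f0 c2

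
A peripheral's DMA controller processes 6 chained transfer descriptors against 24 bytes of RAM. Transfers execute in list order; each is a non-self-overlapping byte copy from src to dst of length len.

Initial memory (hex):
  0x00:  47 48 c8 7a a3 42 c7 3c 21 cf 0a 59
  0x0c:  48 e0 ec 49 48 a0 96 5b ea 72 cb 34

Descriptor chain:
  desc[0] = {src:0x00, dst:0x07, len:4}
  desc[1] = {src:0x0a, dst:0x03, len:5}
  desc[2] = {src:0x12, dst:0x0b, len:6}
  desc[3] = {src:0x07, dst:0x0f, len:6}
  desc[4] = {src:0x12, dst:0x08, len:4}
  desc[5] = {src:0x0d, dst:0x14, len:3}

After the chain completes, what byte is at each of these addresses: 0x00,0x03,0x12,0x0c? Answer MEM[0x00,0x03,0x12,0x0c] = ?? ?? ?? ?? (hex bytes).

#0 dst[0x07+4] := {0x47,0x48,0xc8,0x7a}
#1 dst[0x03+5] := {0x7a,0x59,0x48,0xe0,0xec}
#2 dst[0x0b+6] := {0x96,0x5b,0xea,0x72,0xcb,0x34}
#3 dst[0x0f+6] := {0xec,0x48,0xc8,0x7a,0x96,0x5b}
#4 dst[0x08+4] := {0x7a,0x96,0x5b,0x72}
#5 dst[0x14+3] := {0xea,0x72,0xec}
query mem[0x00]=0x47, mem[0x03]=0x7a, mem[0x12]=0x7a, mem[0x0c]=0x5b

MEM[0x00,0x03,0x12,0x0c] = 47 7a 7a 5b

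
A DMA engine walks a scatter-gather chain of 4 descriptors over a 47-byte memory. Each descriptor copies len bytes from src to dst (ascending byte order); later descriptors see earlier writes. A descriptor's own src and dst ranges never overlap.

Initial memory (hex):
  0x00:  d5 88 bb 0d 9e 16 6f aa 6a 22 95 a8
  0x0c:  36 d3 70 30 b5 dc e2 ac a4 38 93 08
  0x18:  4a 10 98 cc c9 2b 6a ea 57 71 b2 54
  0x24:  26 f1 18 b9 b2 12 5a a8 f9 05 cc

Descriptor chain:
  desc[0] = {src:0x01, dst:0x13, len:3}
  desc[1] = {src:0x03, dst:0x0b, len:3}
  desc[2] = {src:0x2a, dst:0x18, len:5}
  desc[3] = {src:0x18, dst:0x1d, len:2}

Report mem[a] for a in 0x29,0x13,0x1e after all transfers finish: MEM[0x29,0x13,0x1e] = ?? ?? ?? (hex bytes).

D0: mem[0x13..0x15] <- [88 bb 0d]
D1: mem[0x0b..0x0d] <- [0d 9e 16]
D2: mem[0x18..0x1c] <- [5a a8 f9 05 cc]
D3: mem[0x1d..0x1e] <- [5a a8]
query mem[0x29]=0x12, mem[0x13]=0x88, mem[0x1e]=0xa8

MEM[0x29,0x13,0x1e] = 12 88 a8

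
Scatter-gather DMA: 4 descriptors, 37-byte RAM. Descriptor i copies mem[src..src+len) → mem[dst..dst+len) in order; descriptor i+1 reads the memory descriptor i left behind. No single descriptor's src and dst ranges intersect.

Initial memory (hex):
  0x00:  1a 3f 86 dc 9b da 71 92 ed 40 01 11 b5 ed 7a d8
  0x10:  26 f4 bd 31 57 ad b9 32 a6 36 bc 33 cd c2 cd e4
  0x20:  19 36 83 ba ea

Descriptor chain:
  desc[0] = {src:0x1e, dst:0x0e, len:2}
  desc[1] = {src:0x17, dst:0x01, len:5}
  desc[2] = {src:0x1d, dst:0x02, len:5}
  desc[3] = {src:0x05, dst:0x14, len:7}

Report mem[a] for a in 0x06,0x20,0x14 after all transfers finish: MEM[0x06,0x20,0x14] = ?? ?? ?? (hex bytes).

MEM[0x06,0x20,0x14] = 36 19 19

D0: mem[0x0e..0x0f] <- [cd e4]
D1: mem[0x01..0x05] <- [32 a6 36 bc 33]
D2: mem[0x02..0x06] <- [c2 cd e4 19 36]
D3: mem[0x14..0x1a] <- [19 36 92 ed 40 01 11]
query mem[0x06]=0x36, mem[0x20]=0x19, mem[0x14]=0x19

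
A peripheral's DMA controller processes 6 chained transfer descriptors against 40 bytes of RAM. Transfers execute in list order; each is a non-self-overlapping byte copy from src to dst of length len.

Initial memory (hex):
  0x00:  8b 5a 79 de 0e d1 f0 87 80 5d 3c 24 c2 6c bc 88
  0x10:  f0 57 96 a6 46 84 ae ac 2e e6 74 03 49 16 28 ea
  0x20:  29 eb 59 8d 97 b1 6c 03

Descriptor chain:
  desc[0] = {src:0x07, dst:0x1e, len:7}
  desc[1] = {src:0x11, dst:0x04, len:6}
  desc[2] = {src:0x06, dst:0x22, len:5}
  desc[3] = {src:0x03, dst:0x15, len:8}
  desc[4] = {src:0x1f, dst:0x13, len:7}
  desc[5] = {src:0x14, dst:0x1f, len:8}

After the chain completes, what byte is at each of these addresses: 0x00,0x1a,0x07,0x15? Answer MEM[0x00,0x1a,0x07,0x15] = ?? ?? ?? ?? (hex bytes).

MEM[0x00,0x1a,0x07,0x15] = 8b 84 46 3c

#0 dst[0x1e+7] := {0x87,0x80,0x5d,0x3c,0x24,0xc2,0x6c}
#1 dst[0x04+6] := {0x57,0x96,0xa6,0x46,0x84,0xae}
#2 dst[0x22+5] := {0xa6,0x46,0x84,0xae,0x3c}
#3 dst[0x15+8] := {0xde,0x57,0x96,0xa6,0x46,0x84,0xae,0x3c}
#4 dst[0x13+7] := {0x80,0x5d,0x3c,0xa6,0x46,0x84,0xae}
#5 dst[0x1f+8] := {0x5d,0x3c,0xa6,0x46,0x84,0xae,0x84,0xae}
query mem[0x00]=0x8b, mem[0x1a]=0x84, mem[0x07]=0x46, mem[0x15]=0x3c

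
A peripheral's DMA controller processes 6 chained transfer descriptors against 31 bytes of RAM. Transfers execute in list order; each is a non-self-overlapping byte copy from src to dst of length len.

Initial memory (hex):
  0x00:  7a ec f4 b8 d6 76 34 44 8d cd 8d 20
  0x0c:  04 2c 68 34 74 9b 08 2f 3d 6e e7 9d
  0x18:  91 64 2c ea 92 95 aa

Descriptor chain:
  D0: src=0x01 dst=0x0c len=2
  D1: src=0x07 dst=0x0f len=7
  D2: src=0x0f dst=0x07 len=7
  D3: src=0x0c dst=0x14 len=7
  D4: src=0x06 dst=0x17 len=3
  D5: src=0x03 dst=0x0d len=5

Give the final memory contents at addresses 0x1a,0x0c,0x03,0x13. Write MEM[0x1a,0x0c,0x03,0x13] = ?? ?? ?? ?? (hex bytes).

MEM[0x1a,0x0c,0x03,0x13] = 8d ec b8 20

#0 dst[0x0c+2] := {0xec,0xf4}
#1 dst[0x0f+7] := {0x44,0x8d,0xcd,0x8d,0x20,0xec,0xf4}
#2 dst[0x07+7] := {0x44,0x8d,0xcd,0x8d,0x20,0xec,0xf4}
#3 dst[0x14+7] := {0xec,0xf4,0x68,0x44,0x8d,0xcd,0x8d}
#4 dst[0x17+3] := {0x34,0x44,0x8d}
#5 dst[0x0d+5] := {0xb8,0xd6,0x76,0x34,0x44}
query mem[0x1a]=0x8d, mem[0x0c]=0xec, mem[0x03]=0xb8, mem[0x13]=0x20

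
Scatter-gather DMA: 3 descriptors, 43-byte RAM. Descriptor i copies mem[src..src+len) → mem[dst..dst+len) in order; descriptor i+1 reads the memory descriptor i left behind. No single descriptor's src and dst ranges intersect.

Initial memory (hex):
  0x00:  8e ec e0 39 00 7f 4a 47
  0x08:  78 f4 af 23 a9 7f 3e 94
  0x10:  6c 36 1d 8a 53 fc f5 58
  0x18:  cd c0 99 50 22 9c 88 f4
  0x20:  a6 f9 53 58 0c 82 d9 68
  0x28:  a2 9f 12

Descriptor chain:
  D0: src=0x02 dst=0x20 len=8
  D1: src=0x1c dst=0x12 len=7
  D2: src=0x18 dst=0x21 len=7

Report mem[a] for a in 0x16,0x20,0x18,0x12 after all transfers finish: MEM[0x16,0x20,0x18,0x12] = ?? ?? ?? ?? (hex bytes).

MEM[0x16,0x20,0x18,0x12] = e0 e0 00 22

  after D0: wrote 8B at 0x20 = e039007f4a4778f4
  after D1: wrote 7B at 0x12 = 229c88f4e03900
  after D2: wrote 7B at 0x21 = 00c09950229c88
query mem[0x16]=0xe0, mem[0x20]=0xe0, mem[0x18]=0x00, mem[0x12]=0x22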